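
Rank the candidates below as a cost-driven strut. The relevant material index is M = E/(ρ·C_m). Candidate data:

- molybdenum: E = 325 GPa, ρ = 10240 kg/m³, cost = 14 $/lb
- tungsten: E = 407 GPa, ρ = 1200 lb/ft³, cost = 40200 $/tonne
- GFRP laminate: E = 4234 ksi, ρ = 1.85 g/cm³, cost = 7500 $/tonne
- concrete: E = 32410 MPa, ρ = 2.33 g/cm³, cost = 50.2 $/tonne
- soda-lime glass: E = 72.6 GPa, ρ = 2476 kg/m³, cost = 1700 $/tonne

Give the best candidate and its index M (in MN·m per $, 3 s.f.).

Putting every candidate on a common basis:
  molybdenum: E = 325.0 GPa, ρ = 10240 kg/m³, cost = 30.86 $/kg
  tungsten: E = 407.0 GPa, ρ = 19220 kg/m³, cost = 40.20 $/kg
  GFRP laminate: E = 29.19 GPa, ρ = 1850 kg/m³, cost = 7.500 $/kg
  concrete: E = 32.41 GPa, ρ = 2330 kg/m³, cost = 0.05020 $/kg
  soda-lime glass: E = 72.60 GPa, ρ = 2476 kg/m³, cost = 1.700 $/kg
  concrete: M = 277 MN·m per $
  soda-lime glass: M = 17.2 MN·m per $
  GFRP laminate: M = 2.10 MN·m per $
  molybdenum: M = 1.03 MN·m per $
  tungsten: M = 0.527 MN·m per $
Concrete ranks first.

concrete, M = 277 MN·m per $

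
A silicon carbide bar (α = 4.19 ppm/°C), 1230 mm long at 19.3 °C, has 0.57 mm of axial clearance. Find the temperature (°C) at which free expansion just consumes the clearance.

130 °C

α·L₀·ΔT = 0.57 mm ⇒ ΔT = 0.57 / (4.19×10⁻⁶ × 1230.0) = 110.6 K.
T = 19.3 + 110.6 = 129.9 °C.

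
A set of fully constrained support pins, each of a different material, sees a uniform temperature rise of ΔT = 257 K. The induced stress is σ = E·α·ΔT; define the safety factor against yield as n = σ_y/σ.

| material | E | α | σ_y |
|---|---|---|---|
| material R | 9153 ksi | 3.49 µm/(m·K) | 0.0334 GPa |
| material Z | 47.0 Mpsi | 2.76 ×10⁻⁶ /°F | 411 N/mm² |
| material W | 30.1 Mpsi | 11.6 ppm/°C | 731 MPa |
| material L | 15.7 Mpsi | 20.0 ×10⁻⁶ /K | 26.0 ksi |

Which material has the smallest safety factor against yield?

Per material, after unit conversion:
  material R: E = 63.11, α = 3.49, σ_y = 33.40 → σ = 56.6 MPa, n = 0.590
  material Z: E = 324.1, α = 4.97, σ_y = 411.0 → σ = 414 MPa, n = 0.993
  material W: E = 207.5, α = 11.6, σ_y = 731.0 → σ = 619 MPa, n = 1.18
  material L: E = 108.2, α = 20.0, σ_y = 179.3 → σ = 556 MPa, n = 0.322
The minimum is material L at n = 0.322.

material L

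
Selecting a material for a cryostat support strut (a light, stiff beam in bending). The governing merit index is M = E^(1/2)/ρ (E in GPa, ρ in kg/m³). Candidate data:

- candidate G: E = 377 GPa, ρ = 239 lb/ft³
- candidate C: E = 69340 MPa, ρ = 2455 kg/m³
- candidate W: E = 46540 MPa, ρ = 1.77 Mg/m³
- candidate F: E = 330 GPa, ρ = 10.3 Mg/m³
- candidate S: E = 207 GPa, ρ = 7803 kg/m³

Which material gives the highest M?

candidate G

Putting every candidate on a common basis:
  candidate G: E = 377.0 GPa, ρ = 3828 kg/m³
  candidate C: E = 69.34 GPa, ρ = 2455 kg/m³
  candidate W: E = 46.54 GPa, ρ = 1770 kg/m³
  candidate F: E = 330.0 GPa, ρ = 10300 kg/m³
  candidate S: E = 207.0 GPa, ρ = 7803 kg/m³
  candidate G: M = 5.07×10⁻³
  candidate W: M = 3.85×10⁻³
  candidate C: M = 3.39×10⁻³
  candidate S: M = 1.84×10⁻³
  candidate F: M = 1.76×10⁻³
Highest index: candidate G.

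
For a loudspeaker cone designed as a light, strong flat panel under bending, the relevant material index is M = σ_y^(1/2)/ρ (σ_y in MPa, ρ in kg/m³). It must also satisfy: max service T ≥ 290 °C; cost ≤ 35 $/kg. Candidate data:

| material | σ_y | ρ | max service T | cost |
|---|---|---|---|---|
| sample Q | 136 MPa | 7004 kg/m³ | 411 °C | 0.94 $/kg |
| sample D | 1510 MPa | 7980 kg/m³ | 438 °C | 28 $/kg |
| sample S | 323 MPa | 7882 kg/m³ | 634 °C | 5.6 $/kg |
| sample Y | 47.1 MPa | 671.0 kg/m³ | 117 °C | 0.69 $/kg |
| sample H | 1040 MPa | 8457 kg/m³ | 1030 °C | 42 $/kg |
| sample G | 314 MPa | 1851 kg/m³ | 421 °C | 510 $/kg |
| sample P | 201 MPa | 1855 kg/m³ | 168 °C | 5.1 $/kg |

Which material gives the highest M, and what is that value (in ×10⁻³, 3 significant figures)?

Screen on constraints: max service T ≥ 290 °C; cost ≤ 35 $/kg. Survivors: sample Q, sample D, sample S.
Computing M directly (units already consistent):
  sample D: M = 4.87×10⁻³
  sample S: M = 2.28×10⁻³
  sample Q: M = 1.67×10⁻³
Sample D ranks first.

sample D, M = 4.87×10⁻³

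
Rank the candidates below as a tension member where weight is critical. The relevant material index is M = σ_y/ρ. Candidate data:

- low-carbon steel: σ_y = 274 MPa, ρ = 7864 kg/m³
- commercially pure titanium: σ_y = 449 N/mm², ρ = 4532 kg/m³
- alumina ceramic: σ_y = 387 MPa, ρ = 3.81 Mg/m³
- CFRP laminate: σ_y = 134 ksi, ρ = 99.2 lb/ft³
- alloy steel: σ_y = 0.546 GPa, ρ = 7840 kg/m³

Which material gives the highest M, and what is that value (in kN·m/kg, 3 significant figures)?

CFRP laminate, M = 581 kN·m/kg

After converting to SI:
  low-carbon steel: σ_y = 274.0 MPa, ρ = 7864 kg/m³
  commercially pure titanium: σ_y = 449.0 MPa, ρ = 4532 kg/m³
  alumina ceramic: σ_y = 387.0 MPa, ρ = 3810 kg/m³
  CFRP laminate: σ_y = 923.9 MPa, ρ = 1589 kg/m³
  alloy steel: σ_y = 546.0 MPa, ρ = 7840 kg/m³
  CFRP laminate: M = 581 kN·m/kg
  alumina ceramic: M = 102 kN·m/kg
  commercially pure titanium: M = 99.1 kN·m/kg
  alloy steel: M = 69.6 kN·m/kg
  low-carbon steel: M = 34.8 kN·m/kg
The maximum is for CFRP laminate.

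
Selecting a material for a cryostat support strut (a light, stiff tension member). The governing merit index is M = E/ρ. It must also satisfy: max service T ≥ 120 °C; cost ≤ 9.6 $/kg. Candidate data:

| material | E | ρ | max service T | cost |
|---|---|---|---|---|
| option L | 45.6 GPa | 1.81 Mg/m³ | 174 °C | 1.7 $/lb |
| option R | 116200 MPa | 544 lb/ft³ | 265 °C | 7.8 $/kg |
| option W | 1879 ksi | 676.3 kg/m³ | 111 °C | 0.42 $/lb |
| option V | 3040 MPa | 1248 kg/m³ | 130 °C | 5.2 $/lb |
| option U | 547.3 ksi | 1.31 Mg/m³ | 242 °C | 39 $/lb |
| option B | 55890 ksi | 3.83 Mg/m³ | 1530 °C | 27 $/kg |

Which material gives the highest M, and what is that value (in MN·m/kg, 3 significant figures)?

option L, M = 25.2 MN·m/kg

Screen on constraints: max service T ≥ 120 °C; cost ≤ 9.6 $/kg. Survivors: option L, option R.
After converting to SI:
  option L: E = 45.60 GPa, ρ = 1810 kg/m³
  option R: E = 116.2 GPa, ρ = 8714 kg/m³
  option L: M = 25.2 MN·m/kg
  option R: M = 13.3 MN·m/kg
Option L has the largest M.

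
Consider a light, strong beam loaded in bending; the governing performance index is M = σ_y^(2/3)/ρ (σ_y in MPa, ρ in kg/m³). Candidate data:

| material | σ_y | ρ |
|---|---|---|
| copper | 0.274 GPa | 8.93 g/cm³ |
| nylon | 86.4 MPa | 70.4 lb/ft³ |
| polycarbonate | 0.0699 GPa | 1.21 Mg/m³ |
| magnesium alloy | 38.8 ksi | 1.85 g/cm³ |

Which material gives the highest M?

magnesium alloy

In SI units:
  copper: σ_y = 274.0 MPa, ρ = 8930 kg/m³
  nylon: σ_y = 86.40 MPa, ρ = 1128 kg/m³
  polycarbonate: σ_y = 69.90 MPa, ρ = 1210 kg/m³
  magnesium alloy: σ_y = 267.5 MPa, ρ = 1850 kg/m³
  magnesium alloy: M = 22.4×10⁻³
  nylon: M = 17.3×10⁻³
  polycarbonate: M = 14.0×10⁻³
  copper: M = 4.72×10⁻³
Highest index: magnesium alloy.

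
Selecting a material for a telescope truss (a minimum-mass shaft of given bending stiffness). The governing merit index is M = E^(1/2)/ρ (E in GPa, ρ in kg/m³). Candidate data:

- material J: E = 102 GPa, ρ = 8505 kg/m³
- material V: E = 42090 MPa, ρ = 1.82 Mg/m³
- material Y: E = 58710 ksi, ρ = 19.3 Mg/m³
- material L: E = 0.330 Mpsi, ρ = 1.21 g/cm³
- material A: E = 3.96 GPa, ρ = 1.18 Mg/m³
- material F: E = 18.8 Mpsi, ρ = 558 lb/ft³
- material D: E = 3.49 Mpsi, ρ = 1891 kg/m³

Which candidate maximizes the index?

Normalizing units and computing the index:
  material J: E = 102.0 GPa, ρ = 8505 kg/m³
  material V: E = 42.09 GPa, ρ = 1820 kg/m³
  material Y: E = 404.8 GPa, ρ = 19300 kg/m³
  material L: E = 2.275 GPa, ρ = 1210 kg/m³
  material A: E = 3.960 GPa, ρ = 1180 kg/m³
  material F: E = 129.6 GPa, ρ = 8938 kg/m³
  material D: E = 24.06 GPa, ρ = 1891 kg/m³
  material V: M = 3.56×10⁻³
  material D: M = 2.59×10⁻³
  material A: M = 1.69×10⁻³
  material F: M = 1.27×10⁻³
  material L: M = 1.25×10⁻³
  material J: M = 1.19×10⁻³
  material Y: M = 1.04×10⁻³
The maximum is for material V.

material V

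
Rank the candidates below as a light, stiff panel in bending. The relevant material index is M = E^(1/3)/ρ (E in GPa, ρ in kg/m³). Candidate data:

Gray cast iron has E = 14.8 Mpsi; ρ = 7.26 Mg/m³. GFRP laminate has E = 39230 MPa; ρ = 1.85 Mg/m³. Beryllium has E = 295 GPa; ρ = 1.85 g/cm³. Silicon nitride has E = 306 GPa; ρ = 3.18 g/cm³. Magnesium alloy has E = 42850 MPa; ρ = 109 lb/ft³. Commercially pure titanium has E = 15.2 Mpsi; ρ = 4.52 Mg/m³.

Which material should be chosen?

beryllium

After converting to SI:
  gray cast iron: E = 102.0 GPa, ρ = 7260 kg/m³
  GFRP laminate: E = 39.23 GPa, ρ = 1850 kg/m³
  beryllium: E = 295.0 GPa, ρ = 1850 kg/m³
  silicon nitride: E = 306.0 GPa, ρ = 3180 kg/m³
  magnesium alloy: E = 42.85 GPa, ρ = 1746 kg/m³
  commercially pure titanium: E = 104.8 GPa, ρ = 4520 kg/m³
  beryllium: M = 3.60×10⁻³
  silicon nitride: M = 2.12×10⁻³
  magnesium alloy: M = 2.00×10⁻³
  GFRP laminate: M = 1.84×10⁻³
  commercially pure titanium: M = 1.04×10⁻³
  gray cast iron: M = 0.644×10⁻³
Beryllium has the largest M.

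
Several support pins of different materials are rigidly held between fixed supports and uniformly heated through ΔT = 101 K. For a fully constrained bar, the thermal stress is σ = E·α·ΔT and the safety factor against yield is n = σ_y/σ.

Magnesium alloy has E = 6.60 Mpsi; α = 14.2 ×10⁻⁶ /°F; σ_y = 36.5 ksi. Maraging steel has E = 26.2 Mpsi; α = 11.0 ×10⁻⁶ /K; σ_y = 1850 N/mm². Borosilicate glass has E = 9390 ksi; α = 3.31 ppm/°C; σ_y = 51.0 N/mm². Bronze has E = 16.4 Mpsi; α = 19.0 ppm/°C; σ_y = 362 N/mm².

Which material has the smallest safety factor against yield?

With everything in SI (GPa, ×10⁻⁶/K, MPa):
  magnesium alloy: E = 45.51, α = 25.6, σ_y = 251.7 → σ = 117 MPa, n = 2.14
  maraging steel: E = 180.6, α = 11.0, σ_y = 1850 → σ = 201 MPa, n = 9.22
  borosilicate glass: E = 64.74, α = 3.31, σ_y = 51.00 → σ = 21.6 MPa, n = 2.36
  bronze: E = 113.1, α = 19.0, σ_y = 362.0 → σ = 217 MPa, n = 1.67
Bronze has the lowest safety factor, n = 1.67.

bronze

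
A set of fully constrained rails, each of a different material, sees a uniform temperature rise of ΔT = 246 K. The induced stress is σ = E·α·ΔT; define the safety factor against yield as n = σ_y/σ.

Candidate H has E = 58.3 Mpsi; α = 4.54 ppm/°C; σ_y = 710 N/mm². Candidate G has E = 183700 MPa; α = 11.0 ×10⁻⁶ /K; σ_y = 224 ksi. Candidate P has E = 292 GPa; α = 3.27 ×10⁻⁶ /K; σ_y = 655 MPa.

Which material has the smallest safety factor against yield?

candidate H

Per material, after unit conversion:
  candidate H: E = 402.0, α = 4.54, σ_y = 710.0 → σ = 449 MPa, n = 1.58
  candidate G: E = 183.7, α = 11.0, σ_y = 1544 → σ = 497 MPa, n = 3.11
  candidate P: E = 292.0, α = 3.27, σ_y = 655.0 → σ = 235 MPa, n = 2.79
Candidate H has the lowest safety factor, n = 1.58.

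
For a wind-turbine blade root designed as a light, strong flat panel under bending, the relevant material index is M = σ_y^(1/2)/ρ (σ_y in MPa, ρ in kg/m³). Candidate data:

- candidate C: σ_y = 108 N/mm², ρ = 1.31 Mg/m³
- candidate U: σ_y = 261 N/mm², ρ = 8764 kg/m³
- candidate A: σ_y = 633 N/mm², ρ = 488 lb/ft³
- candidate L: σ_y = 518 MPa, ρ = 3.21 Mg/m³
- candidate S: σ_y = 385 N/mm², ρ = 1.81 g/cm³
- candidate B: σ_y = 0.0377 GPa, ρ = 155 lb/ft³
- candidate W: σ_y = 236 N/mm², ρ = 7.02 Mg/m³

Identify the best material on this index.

candidate S

Normalizing units and computing the index:
  candidate C: σ_y = 108.0 MPa, ρ = 1310 kg/m³
  candidate U: σ_y = 261.0 MPa, ρ = 8764 kg/m³
  candidate A: σ_y = 633.0 MPa, ρ = 7817 kg/m³
  candidate L: σ_y = 518.0 MPa, ρ = 3210 kg/m³
  candidate S: σ_y = 385.0 MPa, ρ = 1810 kg/m³
  candidate B: σ_y = 37.70 MPa, ρ = 2483 kg/m³
  candidate W: σ_y = 236.0 MPa, ρ = 7020 kg/m³
  candidate S: M = 10.8×10⁻³
  candidate C: M = 7.93×10⁻³
  candidate L: M = 7.09×10⁻³
  candidate A: M = 3.22×10⁻³
  candidate B: M = 2.47×10⁻³
  candidate W: M = 2.19×10⁻³
  candidate U: M = 1.84×10⁻³
Candidate S ranks first.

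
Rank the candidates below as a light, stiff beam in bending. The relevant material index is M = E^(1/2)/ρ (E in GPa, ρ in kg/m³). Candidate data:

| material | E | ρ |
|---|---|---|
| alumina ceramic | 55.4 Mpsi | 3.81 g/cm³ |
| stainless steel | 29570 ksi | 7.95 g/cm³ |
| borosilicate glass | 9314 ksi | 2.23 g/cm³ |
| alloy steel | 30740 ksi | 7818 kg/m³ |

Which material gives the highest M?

alumina ceramic

Normalizing units and computing the index:
  alumina ceramic: E = 382.0 GPa, ρ = 3810 kg/m³
  stainless steel: E = 203.9 GPa, ρ = 7950 kg/m³
  borosilicate glass: E = 64.22 GPa, ρ = 2230 kg/m³
  alloy steel: E = 211.9 GPa, ρ = 7818 kg/m³
  alumina ceramic: M = 5.13×10⁻³
  borosilicate glass: M = 3.59×10⁻³
  alloy steel: M = 1.86×10⁻³
  stainless steel: M = 1.80×10⁻³
Highest index: alumina ceramic.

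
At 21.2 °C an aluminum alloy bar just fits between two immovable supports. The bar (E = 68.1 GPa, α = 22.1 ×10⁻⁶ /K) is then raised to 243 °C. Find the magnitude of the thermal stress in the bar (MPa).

334 MPa

ΔT = 221.8 K. Constrained thermal stress σ = E·α·ΔT = 68.10×10³ MPa × 22.1×10⁻⁶ × 221.8 = 334 MPa (compressive).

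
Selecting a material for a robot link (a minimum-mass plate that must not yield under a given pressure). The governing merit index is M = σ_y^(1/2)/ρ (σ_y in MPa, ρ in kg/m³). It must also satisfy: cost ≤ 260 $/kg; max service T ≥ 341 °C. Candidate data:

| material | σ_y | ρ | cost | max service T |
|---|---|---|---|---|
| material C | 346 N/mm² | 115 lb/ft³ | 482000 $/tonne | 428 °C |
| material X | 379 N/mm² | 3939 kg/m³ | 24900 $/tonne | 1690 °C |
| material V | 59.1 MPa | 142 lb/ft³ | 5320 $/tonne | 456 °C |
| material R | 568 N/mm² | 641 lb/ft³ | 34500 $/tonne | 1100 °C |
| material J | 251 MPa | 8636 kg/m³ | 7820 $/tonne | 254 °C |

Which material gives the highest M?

material X

Screen on constraints: cost ≤ 260 $/kg; max service T ≥ 341 °C. Survivors: material X, material V, material R.
Normalizing units and computing the index:
  material X: σ_y = 379.0 MPa, ρ = 3939 kg/m³
  material V: σ_y = 59.10 MPa, ρ = 2275 kg/m³
  material R: σ_y = 568.0 MPa, ρ = 10270 kg/m³
  material X: M = 4.94×10⁻³
  material V: M = 3.38×10⁻³
  material R: M = 2.32×10⁻³
Material X has the largest M.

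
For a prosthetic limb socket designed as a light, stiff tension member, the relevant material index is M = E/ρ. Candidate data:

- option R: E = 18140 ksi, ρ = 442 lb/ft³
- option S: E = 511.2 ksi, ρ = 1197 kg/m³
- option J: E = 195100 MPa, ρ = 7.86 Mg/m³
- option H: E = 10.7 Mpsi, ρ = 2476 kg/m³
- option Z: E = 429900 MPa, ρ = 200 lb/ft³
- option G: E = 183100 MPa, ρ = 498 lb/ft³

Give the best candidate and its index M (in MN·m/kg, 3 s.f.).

After converting to SI:
  option R: E = 125.1 GPa, ρ = 7080 kg/m³
  option S: E = 3.525 GPa, ρ = 1197 kg/m³
  option J: E = 195.1 GPa, ρ = 7860 kg/m³
  option H: E = 73.77 GPa, ρ = 2476 kg/m³
  option Z: E = 429.9 GPa, ρ = 3204 kg/m³
  option G: E = 183.1 GPa, ρ = 7977 kg/m³
  option Z: M = 134 MN·m/kg
  option H: M = 29.8 MN·m/kg
  option J: M = 24.8 MN·m/kg
  option G: M = 23.0 MN·m/kg
  option R: M = 17.7 MN·m/kg
  option S: M = 2.94 MN·m/kg
Highest index: option Z.

option Z, M = 134 MN·m/kg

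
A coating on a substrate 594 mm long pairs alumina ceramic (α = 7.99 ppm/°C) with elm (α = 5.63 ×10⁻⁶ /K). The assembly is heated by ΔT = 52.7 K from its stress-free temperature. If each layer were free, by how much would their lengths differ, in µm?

Δα = |7.99 − 5.63|×10⁻⁶/K = 2.36×10⁻⁶/K.
ΔL_mismatch = Δα·L·ΔT = 2.36×10⁻⁶ × 594.0 mm × 52.7 K = 73.9 µm.

73.9 µm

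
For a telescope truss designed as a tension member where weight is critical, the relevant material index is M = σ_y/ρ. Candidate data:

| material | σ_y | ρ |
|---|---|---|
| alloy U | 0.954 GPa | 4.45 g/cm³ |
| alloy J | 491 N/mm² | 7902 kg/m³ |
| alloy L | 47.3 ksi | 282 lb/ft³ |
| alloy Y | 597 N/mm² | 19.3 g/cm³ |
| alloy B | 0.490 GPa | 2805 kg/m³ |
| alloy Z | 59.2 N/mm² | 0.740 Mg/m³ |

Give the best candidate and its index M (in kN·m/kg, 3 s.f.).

Putting every candidate on a common basis:
  alloy U: σ_y = 954.0 MPa, ρ = 4450 kg/m³
  alloy J: σ_y = 491.0 MPa, ρ = 7902 kg/m³
  alloy L: σ_y = 326.1 MPa, ρ = 4517 kg/m³
  alloy Y: σ_y = 597.0 MPa, ρ = 19300 kg/m³
  alloy B: σ_y = 490.0 MPa, ρ = 2805 kg/m³
  alloy Z: σ_y = 59.20 MPa, ρ = 740.0 kg/m³
  alloy U: M = 214 kN·m/kg
  alloy B: M = 175 kN·m/kg
  alloy Z: M = 80.0 kN·m/kg
  alloy L: M = 72.2 kN·m/kg
  alloy J: M = 62.1 kN·m/kg
  alloy Y: M = 30.9 kN·m/kg
Highest index: alloy U.

alloy U, M = 214 kN·m/kg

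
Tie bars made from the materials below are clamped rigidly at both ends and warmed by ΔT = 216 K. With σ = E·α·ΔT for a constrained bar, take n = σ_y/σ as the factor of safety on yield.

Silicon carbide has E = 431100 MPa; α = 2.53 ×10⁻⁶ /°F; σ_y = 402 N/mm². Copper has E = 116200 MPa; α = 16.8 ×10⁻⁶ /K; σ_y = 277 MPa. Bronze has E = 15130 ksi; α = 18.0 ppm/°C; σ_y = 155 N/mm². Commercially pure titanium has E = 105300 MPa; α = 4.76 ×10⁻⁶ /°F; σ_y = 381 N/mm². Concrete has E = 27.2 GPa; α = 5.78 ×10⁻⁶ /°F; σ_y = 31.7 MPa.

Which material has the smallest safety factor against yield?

bronze

Converting E to GPa, α to ×10⁻⁶/K, σ_y to MPa, then σ and n for each:
  silicon carbide: E = 431.1, α = 4.55, σ_y = 402.0 → σ = 424 MPa, n = 0.948
  copper: E = 116.2, α = 16.8, σ_y = 277.0 → σ = 422 MPa, n = 0.657
  bronze: E = 104.3, α = 18.0, σ_y = 155.0 → σ = 406 MPa, n = 0.382
  commercially pure titanium: E = 105.3, α = 8.57, σ_y = 381.0 → σ = 195 MPa, n = 1.96
  concrete: E = 27.20, α = 10.4, σ_y = 31.70 → σ = 61.1 MPa, n = 0.519
Smallest n: bronze with n = 0.382.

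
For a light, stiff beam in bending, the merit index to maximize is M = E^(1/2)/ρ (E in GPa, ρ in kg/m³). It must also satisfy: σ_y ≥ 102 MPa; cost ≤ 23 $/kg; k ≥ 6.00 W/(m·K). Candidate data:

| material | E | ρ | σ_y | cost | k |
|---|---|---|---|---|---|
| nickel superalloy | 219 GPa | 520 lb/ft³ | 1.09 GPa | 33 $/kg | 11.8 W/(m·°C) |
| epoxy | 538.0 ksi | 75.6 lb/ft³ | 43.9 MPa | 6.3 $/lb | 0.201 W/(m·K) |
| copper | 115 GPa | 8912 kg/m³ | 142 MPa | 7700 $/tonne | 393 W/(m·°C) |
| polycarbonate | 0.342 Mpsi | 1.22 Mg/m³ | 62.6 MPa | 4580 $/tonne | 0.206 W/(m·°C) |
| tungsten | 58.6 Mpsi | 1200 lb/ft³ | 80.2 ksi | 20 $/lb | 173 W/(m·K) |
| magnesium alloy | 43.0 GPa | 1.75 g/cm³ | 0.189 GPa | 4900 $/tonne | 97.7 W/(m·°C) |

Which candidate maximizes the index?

Screen on constraints: σ_y ≥ 102 MPa; cost ≤ 23 $/kg; k ≥ 6.00 W/(m·K). Survivors: copper, magnesium alloy.
Normalizing units and computing the index:
  copper: E = 115.0 GPa, ρ = 8912 kg/m³
  magnesium alloy: E = 43.00 GPa, ρ = 1750 kg/m³
  magnesium alloy: M = 3.75×10⁻³
  copper: M = 1.20×10⁻³
Magnesium alloy ranks first.

magnesium alloy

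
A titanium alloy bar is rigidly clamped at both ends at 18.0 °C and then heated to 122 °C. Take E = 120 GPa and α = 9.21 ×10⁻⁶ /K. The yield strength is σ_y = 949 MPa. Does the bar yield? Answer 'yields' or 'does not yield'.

does not yield

ΔT = 104.0 K. Constrained thermal stress σ = E·α·ΔT = 120.0×10³ MPa × 9.21×10⁻⁶ × 104.0 = 115 MPa (compressive).
Compare to σ_y = 949 MPa: σ < σ_y, so it does not yield.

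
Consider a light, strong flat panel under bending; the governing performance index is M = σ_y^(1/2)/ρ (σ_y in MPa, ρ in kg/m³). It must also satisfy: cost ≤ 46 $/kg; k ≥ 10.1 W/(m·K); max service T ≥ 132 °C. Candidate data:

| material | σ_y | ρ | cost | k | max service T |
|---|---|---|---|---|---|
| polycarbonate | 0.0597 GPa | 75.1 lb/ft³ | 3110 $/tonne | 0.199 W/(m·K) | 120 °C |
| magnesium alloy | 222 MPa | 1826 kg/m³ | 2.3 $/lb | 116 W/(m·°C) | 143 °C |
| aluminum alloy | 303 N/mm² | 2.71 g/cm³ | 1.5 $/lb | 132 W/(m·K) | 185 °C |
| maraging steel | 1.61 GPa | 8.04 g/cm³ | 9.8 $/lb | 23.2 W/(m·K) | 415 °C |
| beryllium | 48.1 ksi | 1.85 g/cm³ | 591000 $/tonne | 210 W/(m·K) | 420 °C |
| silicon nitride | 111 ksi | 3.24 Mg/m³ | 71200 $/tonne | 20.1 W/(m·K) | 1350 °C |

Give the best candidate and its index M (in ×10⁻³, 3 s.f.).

magnesium alloy, M = 8.16×10⁻³

Screen on constraints: cost ≤ 46 $/kg; k ≥ 10.1 W/(m·K); max service T ≥ 132 °C. Survivors: magnesium alloy, aluminum alloy, maraging steel.
Putting every candidate on a common basis:
  magnesium alloy: σ_y = 222.0 MPa, ρ = 1826 kg/m³
  aluminum alloy: σ_y = 303.0 MPa, ρ = 2710 kg/m³
  maraging steel: σ_y = 1610 MPa, ρ = 8040 kg/m³
  magnesium alloy: M = 8.16×10⁻³
  aluminum alloy: M = 6.42×10⁻³
  maraging steel: M = 4.99×10⁻³
Magnesium alloy has the largest M.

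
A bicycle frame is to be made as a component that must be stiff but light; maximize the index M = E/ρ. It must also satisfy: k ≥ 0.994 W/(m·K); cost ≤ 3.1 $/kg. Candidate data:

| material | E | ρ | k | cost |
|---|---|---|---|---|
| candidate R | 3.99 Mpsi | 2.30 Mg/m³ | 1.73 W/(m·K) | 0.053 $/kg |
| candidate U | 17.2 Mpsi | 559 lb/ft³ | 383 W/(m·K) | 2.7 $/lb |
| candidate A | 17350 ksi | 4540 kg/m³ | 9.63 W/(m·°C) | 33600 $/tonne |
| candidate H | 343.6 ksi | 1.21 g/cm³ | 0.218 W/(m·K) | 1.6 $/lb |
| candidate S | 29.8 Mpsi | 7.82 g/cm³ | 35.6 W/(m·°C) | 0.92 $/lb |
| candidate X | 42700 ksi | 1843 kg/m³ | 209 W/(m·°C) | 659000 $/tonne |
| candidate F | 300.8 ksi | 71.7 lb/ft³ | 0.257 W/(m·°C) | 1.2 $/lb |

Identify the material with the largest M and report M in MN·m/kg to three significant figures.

candidate S, M = 26.3 MN·m/kg

Screen on constraints: k ≥ 0.994 W/(m·K); cost ≤ 3.1 $/kg. Survivors: candidate R, candidate S.
Normalizing units and computing the index:
  candidate R: E = 27.51 GPa, ρ = 2300 kg/m³
  candidate S: E = 205.5 GPa, ρ = 7820 kg/m³
  candidate S: M = 26.3 MN·m/kg
  candidate R: M = 12.0 MN·m/kg
Highest index: candidate S.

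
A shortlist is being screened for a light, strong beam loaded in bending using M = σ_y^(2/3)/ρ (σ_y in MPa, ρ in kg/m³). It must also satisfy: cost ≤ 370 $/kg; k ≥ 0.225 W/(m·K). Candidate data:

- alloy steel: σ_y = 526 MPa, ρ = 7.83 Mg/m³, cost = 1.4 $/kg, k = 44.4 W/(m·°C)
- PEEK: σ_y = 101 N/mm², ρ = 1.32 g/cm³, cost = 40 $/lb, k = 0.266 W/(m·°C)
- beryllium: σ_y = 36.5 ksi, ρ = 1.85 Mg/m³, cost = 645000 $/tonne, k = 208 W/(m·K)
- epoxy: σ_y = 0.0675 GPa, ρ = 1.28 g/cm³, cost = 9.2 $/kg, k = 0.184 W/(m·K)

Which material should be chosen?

PEEK

Screen on constraints: cost ≤ 370 $/kg; k ≥ 0.225 W/(m·K). Survivors: alloy steel, PEEK.
Convert each candidate to consistent units, then evaluate M:
  alloy steel: σ_y = 526.0 MPa, ρ = 7830 kg/m³
  PEEK: σ_y = 101.0 MPa, ρ = 1320 kg/m³
  PEEK: M = 16.4×10⁻³
  alloy steel: M = 8.32×10⁻³
PEEK has the largest M.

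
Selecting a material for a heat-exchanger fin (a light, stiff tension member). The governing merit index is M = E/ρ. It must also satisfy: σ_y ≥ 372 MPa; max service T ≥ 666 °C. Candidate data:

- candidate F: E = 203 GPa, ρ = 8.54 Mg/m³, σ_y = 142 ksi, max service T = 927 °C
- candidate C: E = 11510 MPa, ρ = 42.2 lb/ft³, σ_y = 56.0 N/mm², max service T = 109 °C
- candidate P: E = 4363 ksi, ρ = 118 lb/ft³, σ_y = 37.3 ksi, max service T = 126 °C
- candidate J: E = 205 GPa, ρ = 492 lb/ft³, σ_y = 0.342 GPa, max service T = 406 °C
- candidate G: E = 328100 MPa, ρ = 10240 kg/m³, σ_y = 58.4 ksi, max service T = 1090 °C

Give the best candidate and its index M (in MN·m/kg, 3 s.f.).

Screen on constraints: σ_y ≥ 372 MPa; max service T ≥ 666 °C. Survivors: candidate F, candidate G.
Convert each candidate to consistent units, then evaluate M:
  candidate F: E = 203.0 GPa, ρ = 8540 kg/m³
  candidate G: E = 328.1 GPa, ρ = 10240 kg/m³
  candidate G: M = 32.0 MN·m/kg
  candidate F: M = 23.8 MN·m/kg
The maximum is for candidate G.

candidate G, M = 32.0 MN·m/kg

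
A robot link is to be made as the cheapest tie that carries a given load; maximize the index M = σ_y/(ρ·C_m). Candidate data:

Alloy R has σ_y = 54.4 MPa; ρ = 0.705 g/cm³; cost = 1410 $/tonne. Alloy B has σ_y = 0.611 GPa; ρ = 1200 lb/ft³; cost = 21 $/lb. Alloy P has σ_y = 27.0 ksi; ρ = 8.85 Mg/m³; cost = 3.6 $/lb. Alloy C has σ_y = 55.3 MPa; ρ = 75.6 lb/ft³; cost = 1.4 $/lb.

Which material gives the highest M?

Convert each candidate to consistent units, then evaluate M:
  alloy R: σ_y = 54.40 MPa, ρ = 705.0 kg/m³, cost = 1.410 $/kg
  alloy B: σ_y = 611.0 MPa, ρ = 19220 kg/m³, cost = 46.30 $/kg
  alloy P: σ_y = 186.2 MPa, ρ = 8850 kg/m³, cost = 7.937 $/kg
  alloy C: σ_y = 55.30 MPa, ρ = 1211 kg/m³, cost = 3.086 $/kg
  alloy R: M = 54.7 kN·m per $
  alloy C: M = 14.8 kN·m per $
  alloy P: M = 2.65 kN·m per $
  alloy B: M = 0.687 kN·m per $
Highest index: alloy R.

alloy R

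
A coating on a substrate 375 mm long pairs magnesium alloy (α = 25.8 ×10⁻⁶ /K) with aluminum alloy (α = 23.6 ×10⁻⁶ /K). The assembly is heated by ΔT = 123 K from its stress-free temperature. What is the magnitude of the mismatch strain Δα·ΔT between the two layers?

2.71×10⁻⁴

Δα = |25.8 − 23.6|×10⁻⁶/K = 2.20×10⁻⁶/K.
Mismatch strain = Δα·ΔT = 2.20×10⁻⁶ × 123.0 = 2.71×10⁻⁴.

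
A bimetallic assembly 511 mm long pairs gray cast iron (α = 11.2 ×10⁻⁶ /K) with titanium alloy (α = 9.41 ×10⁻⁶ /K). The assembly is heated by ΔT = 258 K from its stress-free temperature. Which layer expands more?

gray cast iron

α(gray cast iron) = 11.2×10⁻⁶/K vs α(titanium alloy) = 9.41×10⁻⁶/K.
Higher α expands more for the same ΔT: gray cast iron.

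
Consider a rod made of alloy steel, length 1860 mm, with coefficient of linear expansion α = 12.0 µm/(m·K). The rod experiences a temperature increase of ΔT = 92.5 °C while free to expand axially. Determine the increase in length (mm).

ΔL = α·L₀·ΔT = 12.0×10⁻⁶ × 1860 mm × 92.50 K = 2.06 mm.

2.06 mm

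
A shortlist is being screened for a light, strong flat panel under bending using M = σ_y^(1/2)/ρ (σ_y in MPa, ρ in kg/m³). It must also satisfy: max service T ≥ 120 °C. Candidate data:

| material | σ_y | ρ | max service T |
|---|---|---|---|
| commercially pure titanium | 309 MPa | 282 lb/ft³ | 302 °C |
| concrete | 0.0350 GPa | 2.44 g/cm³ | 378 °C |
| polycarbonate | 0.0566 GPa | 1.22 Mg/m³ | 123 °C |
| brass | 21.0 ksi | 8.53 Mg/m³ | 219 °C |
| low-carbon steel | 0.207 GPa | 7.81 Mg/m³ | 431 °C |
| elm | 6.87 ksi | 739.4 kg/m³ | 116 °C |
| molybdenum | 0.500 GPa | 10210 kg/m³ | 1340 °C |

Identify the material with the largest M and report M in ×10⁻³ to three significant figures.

polycarbonate, M = 6.17×10⁻³

Screen on constraints: max service T ≥ 120 °C. Survivors: commercially pure titanium, concrete, polycarbonate, brass, low-carbon steel, molybdenum.
In SI units:
  commercially pure titanium: σ_y = 309.0 MPa, ρ = 4517 kg/m³
  concrete: σ_y = 35.00 MPa, ρ = 2440 kg/m³
  polycarbonate: σ_y = 56.60 MPa, ρ = 1220 kg/m³
  brass: σ_y = 144.8 MPa, ρ = 8530 kg/m³
  low-carbon steel: σ_y = 207.0 MPa, ρ = 7810 kg/m³
  molybdenum: σ_y = 500.0 MPa, ρ = 10210 kg/m³
  polycarbonate: M = 6.17×10⁻³
  commercially pure titanium: M = 3.89×10⁻³
  concrete: M = 2.42×10⁻³
  molybdenum: M = 2.19×10⁻³
  low-carbon steel: M = 1.84×10⁻³
  brass: M = 1.41×10⁻³
Polycarbonate has the largest M.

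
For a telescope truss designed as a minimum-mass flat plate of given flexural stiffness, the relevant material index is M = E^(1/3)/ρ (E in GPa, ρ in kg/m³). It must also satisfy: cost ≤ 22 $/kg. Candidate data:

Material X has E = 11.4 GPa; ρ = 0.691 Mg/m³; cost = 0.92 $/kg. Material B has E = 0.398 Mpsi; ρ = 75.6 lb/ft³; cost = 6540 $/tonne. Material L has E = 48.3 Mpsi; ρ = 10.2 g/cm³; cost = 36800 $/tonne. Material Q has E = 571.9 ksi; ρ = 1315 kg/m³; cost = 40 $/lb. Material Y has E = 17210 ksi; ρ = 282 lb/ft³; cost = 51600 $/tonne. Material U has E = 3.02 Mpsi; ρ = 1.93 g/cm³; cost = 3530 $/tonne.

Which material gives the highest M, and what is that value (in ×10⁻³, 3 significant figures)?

Screen on constraints: cost ≤ 22 $/kg. Survivors: material X, material B, material U.
In SI units:
  material X: E = 11.40 GPa, ρ = 691.0 kg/m³
  material B: E = 2.744 GPa, ρ = 1211 kg/m³
  material U: E = 20.82 GPa, ρ = 1930 kg/m³
  material X: M = 3.26×10⁻³
  material U: M = 1.43×10⁻³
  material B: M = 1.16×10⁻³
The maximum is for material X.

material X, M = 3.26×10⁻³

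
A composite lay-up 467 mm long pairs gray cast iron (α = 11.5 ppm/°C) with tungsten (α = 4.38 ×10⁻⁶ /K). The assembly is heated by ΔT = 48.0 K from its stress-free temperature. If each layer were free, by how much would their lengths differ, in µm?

Δα = |11.5 − 4.38|×10⁻⁶/K = 7.12×10⁻⁶/K.
ΔL_mismatch = Δα·L·ΔT = 7.12×10⁻⁶ × 467.0 mm × 48.0 K = 160 µm.

160 µm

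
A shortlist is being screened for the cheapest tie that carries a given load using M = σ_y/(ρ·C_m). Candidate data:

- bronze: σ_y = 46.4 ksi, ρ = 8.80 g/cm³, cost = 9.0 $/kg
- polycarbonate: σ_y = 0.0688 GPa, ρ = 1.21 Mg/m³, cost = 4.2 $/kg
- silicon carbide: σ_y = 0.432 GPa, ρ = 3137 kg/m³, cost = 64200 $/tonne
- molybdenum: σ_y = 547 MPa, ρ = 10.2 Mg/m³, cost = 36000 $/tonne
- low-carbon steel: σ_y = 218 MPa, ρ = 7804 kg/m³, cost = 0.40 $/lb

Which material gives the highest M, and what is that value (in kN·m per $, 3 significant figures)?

low-carbon steel, M = 31.7 kN·m per $

In SI units:
  bronze: σ_y = 319.9 MPa, ρ = 8800 kg/m³, cost = 9.000 $/kg
  polycarbonate: σ_y = 68.80 MPa, ρ = 1210 kg/m³, cost = 4.200 $/kg
  silicon carbide: σ_y = 432.0 MPa, ρ = 3137 kg/m³, cost = 64.20 $/kg
  molybdenum: σ_y = 547.0 MPa, ρ = 10200 kg/m³, cost = 36.00 $/kg
  low-carbon steel: σ_y = 218.0 MPa, ρ = 7804 kg/m³, cost = 0.8818 $/kg
  low-carbon steel: M = 31.7 kN·m per $
  polycarbonate: M = 13.5 kN·m per $
  bronze: M = 4.04 kN·m per $
  silicon carbide: M = 2.15 kN·m per $
  molybdenum: M = 1.49 kN·m per $
Highest index: low-carbon steel.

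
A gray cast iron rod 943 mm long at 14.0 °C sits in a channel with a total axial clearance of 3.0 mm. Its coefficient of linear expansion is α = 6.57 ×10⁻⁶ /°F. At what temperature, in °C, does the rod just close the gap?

283 °C

α = 6.57×10⁻⁶/°F × 9/5 = 11.8×10⁻⁶/K.
α·L₀·ΔT = 3.0 mm ⇒ ΔT = 3.0 / (11.8×10⁻⁶ × 943.0) = 269.0 K.
T = 14.0 + 269.0 = 283.0 °C.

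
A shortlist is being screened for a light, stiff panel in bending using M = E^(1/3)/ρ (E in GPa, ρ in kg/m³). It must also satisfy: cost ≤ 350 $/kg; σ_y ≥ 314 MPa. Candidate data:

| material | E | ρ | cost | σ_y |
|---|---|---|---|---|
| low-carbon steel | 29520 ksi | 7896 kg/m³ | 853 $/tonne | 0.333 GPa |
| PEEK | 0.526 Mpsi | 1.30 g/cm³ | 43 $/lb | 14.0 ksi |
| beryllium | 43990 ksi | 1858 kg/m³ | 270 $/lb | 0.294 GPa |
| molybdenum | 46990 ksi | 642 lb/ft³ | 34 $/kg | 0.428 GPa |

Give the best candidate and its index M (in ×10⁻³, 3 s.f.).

Screen on constraints: cost ≤ 350 $/kg; σ_y ≥ 314 MPa. Survivors: low-carbon steel, molybdenum.
In SI units:
  low-carbon steel: E = 203.5 GPa, ρ = 7896 kg/m³
  molybdenum: E = 324.0 GPa, ρ = 10280 kg/m³
  low-carbon steel: M = 0.745×10⁻³
  molybdenum: M = 0.668×10⁻³
The maximum is for low-carbon steel.

low-carbon steel, M = 0.745×10⁻³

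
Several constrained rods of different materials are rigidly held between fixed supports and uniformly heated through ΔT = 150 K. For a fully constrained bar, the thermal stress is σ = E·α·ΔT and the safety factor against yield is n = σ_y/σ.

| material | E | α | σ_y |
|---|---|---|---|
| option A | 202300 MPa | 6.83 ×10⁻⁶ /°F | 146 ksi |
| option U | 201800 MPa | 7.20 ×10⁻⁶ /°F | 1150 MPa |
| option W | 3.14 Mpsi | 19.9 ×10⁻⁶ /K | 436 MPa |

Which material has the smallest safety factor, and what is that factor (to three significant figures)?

With everything in SI (GPa, ×10⁻⁶/K, MPa):
  option A: E = 202.3, α = 12.3, σ_y = 1007 → σ = 373 MPa, n = 2.70
  option U: E = 201.8, α = 13.0, σ_y = 1150 → σ = 392 MPa, n = 2.93
  option W: E = 21.65, α = 19.9, σ_y = 436.0 → σ = 64.6 MPa, n = 6.75
The minimum is option A at n = 2.70.

option A, n = 2.70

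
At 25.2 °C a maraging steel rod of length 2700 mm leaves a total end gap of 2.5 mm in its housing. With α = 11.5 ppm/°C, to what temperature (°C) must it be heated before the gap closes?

106 °C

α·L₀·ΔT = 2.5 mm ⇒ ΔT = 2.5 / (11.5×10⁻⁶ × 2700.0) = 80.52 K.
T = 25.2 + 80.52 = 105.7 °C.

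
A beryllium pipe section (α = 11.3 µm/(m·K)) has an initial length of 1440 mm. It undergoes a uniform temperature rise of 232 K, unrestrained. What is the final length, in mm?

ΔL = α·L₀·ΔT = 11.3×10⁻⁶ × 1440 mm × 232.0 K = 3.78 mm.
L = L₀ + ΔL = 1440 + 3.78 = 1443.8 mm.

1443.8 mm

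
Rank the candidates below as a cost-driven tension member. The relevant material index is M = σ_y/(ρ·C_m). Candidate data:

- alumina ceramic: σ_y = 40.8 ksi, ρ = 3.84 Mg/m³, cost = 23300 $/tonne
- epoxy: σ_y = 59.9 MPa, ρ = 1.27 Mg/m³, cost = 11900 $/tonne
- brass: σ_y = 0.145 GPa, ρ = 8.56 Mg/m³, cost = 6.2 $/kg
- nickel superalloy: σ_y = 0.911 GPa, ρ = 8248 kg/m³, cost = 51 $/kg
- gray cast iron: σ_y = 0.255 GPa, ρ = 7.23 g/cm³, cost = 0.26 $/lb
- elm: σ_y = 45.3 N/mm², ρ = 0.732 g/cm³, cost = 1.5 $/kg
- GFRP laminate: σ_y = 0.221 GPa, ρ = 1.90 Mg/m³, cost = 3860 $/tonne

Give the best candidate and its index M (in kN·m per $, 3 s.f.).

In SI units:
  alumina ceramic: σ_y = 281.3 MPa, ρ = 3840 kg/m³, cost = 23.30 $/kg
  epoxy: σ_y = 59.90 MPa, ρ = 1270 kg/m³, cost = 11.90 $/kg
  brass: σ_y = 145.0 MPa, ρ = 8560 kg/m³, cost = 6.200 $/kg
  nickel superalloy: σ_y = 911.0 MPa, ρ = 8248 kg/m³, cost = 51.00 $/kg
  gray cast iron: σ_y = 255.0 MPa, ρ = 7230 kg/m³, cost = 0.5732 $/kg
  elm: σ_y = 45.30 MPa, ρ = 732.0 kg/m³, cost = 1.500 $/kg
  GFRP laminate: σ_y = 221.0 MPa, ρ = 1900 kg/m³, cost = 3.860 $/kg
  gray cast iron: M = 61.5 kN·m per $
  elm: M = 41.3 kN·m per $
  GFRP laminate: M = 30.1 kN·m per $
  epoxy: M = 3.96 kN·m per $
  alumina ceramic: M = 3.14 kN·m per $
  brass: M = 2.73 kN·m per $
  nickel superalloy: M = 2.17 kN·m per $
Gray cast iron has the largest M.

gray cast iron, M = 61.5 kN·m per $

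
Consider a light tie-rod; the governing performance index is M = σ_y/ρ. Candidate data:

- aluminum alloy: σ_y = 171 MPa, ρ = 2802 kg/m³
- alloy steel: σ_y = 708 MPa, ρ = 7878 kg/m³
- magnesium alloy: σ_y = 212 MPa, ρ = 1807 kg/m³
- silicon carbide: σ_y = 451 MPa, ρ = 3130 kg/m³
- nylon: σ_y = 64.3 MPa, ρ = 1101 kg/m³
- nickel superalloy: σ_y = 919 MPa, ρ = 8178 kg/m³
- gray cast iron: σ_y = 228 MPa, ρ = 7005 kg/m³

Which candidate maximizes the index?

Per-candidate index values:
  silicon carbide: M = 144 kN·m/kg
  magnesium alloy: M = 117 kN·m/kg
  nickel superalloy: M = 112 kN·m/kg
  alloy steel: M = 89.9 kN·m/kg
  aluminum alloy: M = 61.0 kN·m/kg
  nylon: M = 58.4 kN·m/kg
  gray cast iron: M = 32.5 kN·m/kg
The maximum is for silicon carbide.

silicon carbide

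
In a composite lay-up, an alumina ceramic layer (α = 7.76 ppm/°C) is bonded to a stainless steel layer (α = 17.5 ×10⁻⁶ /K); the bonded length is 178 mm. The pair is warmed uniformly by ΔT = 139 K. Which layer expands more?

stainless steel

α(alumina ceramic) = 7.76×10⁻⁶/K vs α(stainless steel) = 17.5×10⁻⁶/K.
Higher α expands more for the same ΔT: stainless steel.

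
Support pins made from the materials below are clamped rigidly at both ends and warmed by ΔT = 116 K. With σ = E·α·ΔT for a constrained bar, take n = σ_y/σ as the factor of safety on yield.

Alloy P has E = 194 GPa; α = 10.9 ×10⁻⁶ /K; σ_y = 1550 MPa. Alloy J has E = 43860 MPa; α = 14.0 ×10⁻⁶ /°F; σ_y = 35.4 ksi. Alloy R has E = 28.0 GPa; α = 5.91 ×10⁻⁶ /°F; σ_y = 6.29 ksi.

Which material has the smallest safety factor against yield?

alloy R

Per material, after unit conversion:
  alloy P: E = 194.0, α = 10.9, σ_y = 1550 → σ = 245 MPa, n = 6.32
  alloy J: E = 43.86, α = 25.2, σ_y = 244.1 → σ = 128 MPa, n = 1.90
  alloy R: E = 28.00, α = 10.6, σ_y = 43.37 → σ = 34.6 MPa, n = 1.26
The minimum is alloy R at n = 1.26.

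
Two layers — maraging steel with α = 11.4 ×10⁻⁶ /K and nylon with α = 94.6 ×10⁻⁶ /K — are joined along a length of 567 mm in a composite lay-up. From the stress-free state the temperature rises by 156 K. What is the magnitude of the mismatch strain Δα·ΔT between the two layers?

Δα = |11.4 − 94.6|×10⁻⁶/K = 83.2×10⁻⁶/K.
Mismatch strain = Δα·ΔT = 83.2×10⁻⁶ × 156.0 = 0.0130.

0.0130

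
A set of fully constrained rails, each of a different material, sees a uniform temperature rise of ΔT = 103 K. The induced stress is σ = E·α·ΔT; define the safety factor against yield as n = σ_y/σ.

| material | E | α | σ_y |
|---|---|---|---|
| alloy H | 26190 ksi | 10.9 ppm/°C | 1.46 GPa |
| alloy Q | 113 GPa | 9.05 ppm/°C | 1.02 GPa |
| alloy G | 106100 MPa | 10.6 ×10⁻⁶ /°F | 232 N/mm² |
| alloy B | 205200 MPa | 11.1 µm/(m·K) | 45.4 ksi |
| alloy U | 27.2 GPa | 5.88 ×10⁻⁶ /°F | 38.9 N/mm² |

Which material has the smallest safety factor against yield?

alloy G

With everything in SI (GPa, ×10⁻⁶/K, MPa):
  alloy H: E = 180.6, α = 10.9, σ_y = 1460 → σ = 203 MPa, n = 7.20
  alloy Q: E = 113.0, α = 9.05, σ_y = 1020 → σ = 105 MPa, n = 9.68
  alloy G: E = 106.1, α = 19.1, σ_y = 232.0 → σ = 209 MPa, n = 1.11
  alloy B: E = 205.2, α = 11.1, σ_y = 313.0 → σ = 235 MPa, n = 1.33
  alloy U: E = 27.20, α = 10.6, σ_y = 38.90 → σ = 29.7 MPa, n = 1.31
Smallest n: alloy G with n = 1.11.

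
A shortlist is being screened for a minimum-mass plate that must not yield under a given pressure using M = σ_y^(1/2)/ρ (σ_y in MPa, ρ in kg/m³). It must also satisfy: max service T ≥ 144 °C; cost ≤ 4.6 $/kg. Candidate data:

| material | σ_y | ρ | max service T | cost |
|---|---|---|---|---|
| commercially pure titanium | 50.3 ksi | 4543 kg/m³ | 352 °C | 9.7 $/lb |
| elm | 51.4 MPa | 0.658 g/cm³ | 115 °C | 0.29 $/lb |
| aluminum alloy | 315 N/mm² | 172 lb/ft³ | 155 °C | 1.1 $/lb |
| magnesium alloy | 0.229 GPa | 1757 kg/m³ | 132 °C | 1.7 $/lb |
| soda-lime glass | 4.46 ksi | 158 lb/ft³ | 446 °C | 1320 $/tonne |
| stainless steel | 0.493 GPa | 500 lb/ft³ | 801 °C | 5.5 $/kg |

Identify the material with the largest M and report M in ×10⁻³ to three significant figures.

aluminum alloy, M = 6.44×10⁻³

Screen on constraints: max service T ≥ 144 °C; cost ≤ 4.6 $/kg. Survivors: aluminum alloy, soda-lime glass.
After converting to SI:
  aluminum alloy: σ_y = 315.0 MPa, ρ = 2755 kg/m³
  soda-lime glass: σ_y = 30.75 MPa, ρ = 2531 kg/m³
  aluminum alloy: M = 6.44×10⁻³
  soda-lime glass: M = 2.19×10⁻³
The maximum is for aluminum alloy.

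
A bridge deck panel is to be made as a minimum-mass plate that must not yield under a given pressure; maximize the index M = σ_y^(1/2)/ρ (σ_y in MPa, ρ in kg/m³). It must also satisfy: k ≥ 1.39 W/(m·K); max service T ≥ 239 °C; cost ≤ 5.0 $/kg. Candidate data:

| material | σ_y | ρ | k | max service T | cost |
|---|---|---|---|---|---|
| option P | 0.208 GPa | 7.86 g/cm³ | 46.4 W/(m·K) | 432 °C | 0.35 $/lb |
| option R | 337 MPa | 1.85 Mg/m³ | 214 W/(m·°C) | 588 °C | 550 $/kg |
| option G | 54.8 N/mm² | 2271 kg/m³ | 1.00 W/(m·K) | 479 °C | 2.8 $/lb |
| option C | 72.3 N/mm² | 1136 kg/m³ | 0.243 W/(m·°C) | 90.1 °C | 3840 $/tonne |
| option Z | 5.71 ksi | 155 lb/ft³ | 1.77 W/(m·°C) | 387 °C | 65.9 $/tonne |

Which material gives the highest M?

option Z

Screen on constraints: k ≥ 1.39 W/(m·K); max service T ≥ 239 °C; cost ≤ 5.0 $/kg. Survivors: option P, option Z.
Convert each candidate to consistent units, then evaluate M:
  option P: σ_y = 208.0 MPa, ρ = 7860 kg/m³
  option Z: σ_y = 39.37 MPa, ρ = 2483 kg/m³
  option Z: M = 2.53×10⁻³
  option P: M = 1.83×10⁻³
Highest index: option Z.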